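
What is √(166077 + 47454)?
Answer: √213531 ≈ 462.09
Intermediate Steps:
√(166077 + 47454) = √213531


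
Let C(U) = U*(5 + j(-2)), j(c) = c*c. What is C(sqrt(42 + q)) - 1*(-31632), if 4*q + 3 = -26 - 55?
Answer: 31632 + 9*sqrt(21) ≈ 31673.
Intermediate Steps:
j(c) = c**2
q = -21 (q = -3/4 + (-26 - 55)/4 = -3/4 + (1/4)*(-81) = -3/4 - 81/4 = -21)
C(U) = 9*U (C(U) = U*(5 + (-2)**2) = U*(5 + 4) = U*9 = 9*U)
C(sqrt(42 + q)) - 1*(-31632) = 9*sqrt(42 - 21) - 1*(-31632) = 9*sqrt(21) + 31632 = 31632 + 9*sqrt(21)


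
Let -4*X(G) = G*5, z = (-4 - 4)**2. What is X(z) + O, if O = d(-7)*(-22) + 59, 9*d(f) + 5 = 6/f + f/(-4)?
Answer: -1381/126 ≈ -10.960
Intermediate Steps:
z = 64 (z = (-8)**2 = 64)
X(G) = -5*G/4 (X(G) = -G*5/4 = -5*G/4)
d(f) = -5/9 - f/36 + 2/(3*f) (d(f) = -5/9 + (6/f + f/(-4))/9 = -5/9 + (6/f + f*(-1/4))/9 = -5/9 + (6/f - f/4)/9 = -5/9 + (-f/36 + 2/(3*f)) = -5/9 - f/36 + 2/(3*f))
O = 8699/126 (O = ((1/36)*(24 - 1*(-7)*(20 - 7))/(-7))*(-22) + 59 = ((1/36)*(-1/7)*(24 - 1*(-7)*13))*(-22) + 59 = ((1/36)*(-1/7)*(24 + 91))*(-22) + 59 = ((1/36)*(-1/7)*115)*(-22) + 59 = -115/252*(-22) + 59 = 1265/126 + 59 = 8699/126 ≈ 69.040)
X(z) + O = -5/4*64 + 8699/126 = -80 + 8699/126 = -1381/126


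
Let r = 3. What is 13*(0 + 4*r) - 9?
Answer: 147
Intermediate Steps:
13*(0 + 4*r) - 9 = 13*(0 + 4*3) - 9 = 13*(0 + 12) - 9 = 13*12 - 9 = 156 - 9 = 147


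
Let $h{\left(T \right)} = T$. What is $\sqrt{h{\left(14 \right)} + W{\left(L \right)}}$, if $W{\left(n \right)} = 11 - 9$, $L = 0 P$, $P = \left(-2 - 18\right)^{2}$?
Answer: $4$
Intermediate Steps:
$P = 400$ ($P = \left(-2 - 18\right)^{2} = \left(-20\right)^{2} = 400$)
$L = 0$ ($L = 0 \cdot 400 = 0$)
$W{\left(n \right)} = 2$
$\sqrt{h{\left(14 \right)} + W{\left(L \right)}} = \sqrt{14 + 2} = \sqrt{16} = 4$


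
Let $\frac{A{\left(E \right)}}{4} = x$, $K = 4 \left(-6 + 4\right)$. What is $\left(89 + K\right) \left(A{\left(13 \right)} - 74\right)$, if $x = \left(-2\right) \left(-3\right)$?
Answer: $-4050$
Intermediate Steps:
$x = 6$
$K = -8$ ($K = 4 \left(-2\right) = -8$)
$A{\left(E \right)} = 24$ ($A{\left(E \right)} = 4 \cdot 6 = 24$)
$\left(89 + K\right) \left(A{\left(13 \right)} - 74\right) = \left(89 - 8\right) \left(24 - 74\right) = 81 \left(-50\right) = -4050$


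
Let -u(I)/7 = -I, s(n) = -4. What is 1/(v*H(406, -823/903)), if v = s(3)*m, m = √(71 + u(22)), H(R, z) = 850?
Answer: -1/51000 ≈ -1.9608e-5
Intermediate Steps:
u(I) = 7*I (u(I) = -(-7)*I = 7*I)
m = 15 (m = √(71 + 7*22) = √(71 + 154) = √225 = 15)
v = -60 (v = -4*15 = -60)
1/(v*H(406, -823/903)) = 1/(-60*850) = -1/60*1/850 = -1/51000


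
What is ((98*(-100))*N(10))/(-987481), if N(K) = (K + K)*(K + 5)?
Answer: 2940000/987481 ≈ 2.9773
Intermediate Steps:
N(K) = 2*K*(5 + K) (N(K) = (2*K)*(5 + K) = 2*K*(5 + K))
((98*(-100))*N(10))/(-987481) = ((98*(-100))*(2*10*(5 + 10)))/(-987481) = -19600*10*15*(-1/987481) = -9800*300*(-1/987481) = -2940000*(-1/987481) = 2940000/987481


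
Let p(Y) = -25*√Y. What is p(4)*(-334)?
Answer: 16700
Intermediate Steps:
p(4)*(-334) = -25*√4*(-334) = -25*2*(-334) = -50*(-334) = 16700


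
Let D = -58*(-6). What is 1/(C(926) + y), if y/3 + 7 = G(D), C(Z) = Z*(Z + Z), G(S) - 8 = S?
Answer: 1/1715999 ≈ 5.8275e-7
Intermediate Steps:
D = 348
G(S) = 8 + S
C(Z) = 2*Z² (C(Z) = Z*(2*Z) = 2*Z²)
y = 1047 (y = -21 + 3*(8 + 348) = -21 + 3*356 = -21 + 1068 = 1047)
1/(C(926) + y) = 1/(2*926² + 1047) = 1/(2*857476 + 1047) = 1/(1714952 + 1047) = 1/1715999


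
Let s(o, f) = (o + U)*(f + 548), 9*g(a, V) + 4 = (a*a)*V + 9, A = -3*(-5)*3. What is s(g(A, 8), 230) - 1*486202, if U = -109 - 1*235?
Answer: 5822984/9 ≈ 6.4700e+5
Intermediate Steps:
U = -344 (U = -109 - 235 = -344)
A = 45 (A = 15*3 = 45)
g(a, V) = 5/9 + V*a²/9 (g(a, V) = -4/9 + ((a*a)*V + 9)/9 = -4/9 + (a²*V + 9)/9 = -4/9 + (V*a² + 9)/9 = -4/9 + (9 + V*a²)/9 = -4/9 + (1 + V*a²/9) = 5/9 + V*a²/9)
s(o, f) = (-344 + o)*(548 + f) (s(o, f) = (o - 344)*(f + 548) = (-344 + o)*(548 + f))
s(g(A, 8), 230) - 1*486202 = (-188512 - 344*230 + 548*(5/9 + (⅑)*8*45²) + 230*(5/9 + (⅑)*8*45²)) - 1*486202 = (-188512 - 79120 + 548*(5/9 + (⅑)*8*2025) + 230*(5/9 + (⅑)*8*2025)) - 486202 = (-188512 - 79120 + 548*(5/9 + 1800) + 230*(5/9 + 1800)) - 486202 = (-188512 - 79120 + 548*(16205/9) + 230*(16205/9)) - 486202 = (-188512 - 79120 + 8880340/9 + 3727150/9) - 486202 = 10198802/9 - 486202 = 5822984/9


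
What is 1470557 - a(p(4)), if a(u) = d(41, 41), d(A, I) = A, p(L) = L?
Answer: 1470516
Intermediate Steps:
a(u) = 41
1470557 - a(p(4)) = 1470557 - 1*41 = 1470557 - 41 = 1470516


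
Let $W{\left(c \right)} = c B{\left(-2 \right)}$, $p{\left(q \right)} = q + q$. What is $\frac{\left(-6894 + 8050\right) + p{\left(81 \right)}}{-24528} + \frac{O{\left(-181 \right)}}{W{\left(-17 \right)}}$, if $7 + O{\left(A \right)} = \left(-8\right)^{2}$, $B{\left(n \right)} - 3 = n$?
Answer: $- \frac{710251}{208488} \approx -3.4067$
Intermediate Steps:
$B{\left(n \right)} = 3 + n$
$O{\left(A \right)} = 57$ ($O{\left(A \right)} = -7 + \left(-8\right)^{2} = -7 + 64 = 57$)
$p{\left(q \right)} = 2 q$
$W{\left(c \right)} = c$ ($W{\left(c \right)} = c \left(3 - 2\right) = c 1 = c$)
$\frac{\left(-6894 + 8050\right) + p{\left(81 \right)}}{-24528} + \frac{O{\left(-181 \right)}}{W{\left(-17 \right)}} = \frac{\left(-6894 + 8050\right) + 2 \cdot 81}{-24528} + \frac{57}{-17} = \left(1156 + 162\right) \left(- \frac{1}{24528}\right) + 57 \left(- \frac{1}{17}\right) = 1318 \left(- \frac{1}{24528}\right) - \frac{57}{17} = - \frac{659}{12264} - \frac{57}{17} = - \frac{710251}{208488}$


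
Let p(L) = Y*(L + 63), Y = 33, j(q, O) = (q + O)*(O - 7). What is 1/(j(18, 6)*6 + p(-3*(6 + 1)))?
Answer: 1/1242 ≈ 0.00080515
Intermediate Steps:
j(q, O) = (-7 + O)*(O + q) (j(q, O) = (O + q)*(-7 + O) = (-7 + O)*(O + q))
p(L) = 2079 + 33*L (p(L) = 33*(L + 63) = 33*(63 + L) = 2079 + 33*L)
1/(j(18, 6)*6 + p(-3*(6 + 1))) = 1/((6² - 7*6 - 7*18 + 6*18)*6 + (2079 + 33*(-3*(6 + 1)))) = 1/((36 - 42 - 126 + 108)*6 + (2079 + 33*(-3*7))) = 1/(-24*6 + (2079 + 33*(-21))) = 1/(-144 + (2079 - 693)) = 1/(-144 + 1386) = 1/1242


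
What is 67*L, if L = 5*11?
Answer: 3685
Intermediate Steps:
L = 55
67*L = 67*55 = 3685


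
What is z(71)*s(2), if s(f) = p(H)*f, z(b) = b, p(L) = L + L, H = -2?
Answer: -568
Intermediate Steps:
p(L) = 2*L
s(f) = -4*f (s(f) = (2*(-2))*f = -4*f)
z(71)*s(2) = 71*(-4*2) = 71*(-8) = -568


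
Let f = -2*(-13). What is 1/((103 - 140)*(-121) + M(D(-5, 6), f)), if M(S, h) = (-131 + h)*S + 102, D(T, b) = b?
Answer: 1/3949 ≈ 0.00025323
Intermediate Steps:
f = 26
M(S, h) = 102 + S*(-131 + h) (M(S, h) = S*(-131 + h) + 102 = 102 + S*(-131 + h))
1/((103 - 140)*(-121) + M(D(-5, 6), f)) = 1/((103 - 140)*(-121) + (102 - 131*6 + 6*26)) = 1/(-37*(-121) + (102 - 786 + 156)) = 1/(4477 - 528) = 1/3949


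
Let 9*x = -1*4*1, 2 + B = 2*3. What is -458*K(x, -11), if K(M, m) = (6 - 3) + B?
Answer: -3206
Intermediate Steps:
B = 4 (B = -2 + 2*3 = -2 + 6 = 4)
x = -4/9 (x = (-1*4*1)/9 = (-4*1)/9 = (⅑)*(-4) = -4/9 ≈ -0.44444)
K(M, m) = 7 (K(M, m) = (6 - 3) + 4 = 3 + 4 = 7)
-458*K(x, -11) = -458*7 = -3206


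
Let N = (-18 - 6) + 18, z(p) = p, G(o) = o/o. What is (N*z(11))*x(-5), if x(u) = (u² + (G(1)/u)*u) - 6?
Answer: -1320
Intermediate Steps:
G(o) = 1
x(u) = -5 + u² (x(u) = (u² + (1/u)*u) - 6 = (u² + u/u) - 6 = (u² + 1) - 6 = (1 + u²) - 6 = -5 + u²)
N = -6 (N = -24 + 18 = -6)
(N*z(11))*x(-5) = (-6*11)*(-5 + (-5)²) = -66*(-5 + 25) = -66*20 = -1320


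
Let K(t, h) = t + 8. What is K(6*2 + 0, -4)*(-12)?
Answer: -240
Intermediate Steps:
K(t, h) = 8 + t
K(6*2 + 0, -4)*(-12) = (8 + (6*2 + 0))*(-12) = (8 + (12 + 0))*(-12) = (8 + 12)*(-12) = 20*(-12) = -240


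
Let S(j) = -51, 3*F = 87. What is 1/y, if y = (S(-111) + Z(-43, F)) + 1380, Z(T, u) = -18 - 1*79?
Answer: 1/1232 ≈ 0.00081169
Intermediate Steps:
F = 29 (F = (1/3)*87 = 29)
Z(T, u) = -97 (Z(T, u) = -18 - 79 = -97)
y = 1232 (y = (-51 - 97) + 1380 = -148 + 1380 = 1232)
1/y = 1/1232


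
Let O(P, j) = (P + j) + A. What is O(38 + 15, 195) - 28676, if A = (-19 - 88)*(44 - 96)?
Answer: -22864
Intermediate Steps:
A = 5564 (A = -107*(-52) = 5564)
O(P, j) = 5564 + P + j (O(P, j) = (P + j) + 5564 = 5564 + P + j)
O(38 + 15, 195) - 28676 = (5564 + (38 + 15) + 195) - 28676 = (5564 + 53 + 195) - 28676 = 5812 - 28676 = -22864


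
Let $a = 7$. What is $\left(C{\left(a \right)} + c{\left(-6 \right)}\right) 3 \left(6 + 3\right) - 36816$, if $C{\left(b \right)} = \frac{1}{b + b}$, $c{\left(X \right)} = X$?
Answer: $- \frac{517665}{14} \approx -36976.0$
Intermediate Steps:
$C{\left(b \right)} = \frac{1}{2 b}$
$\left(C{\left(a \right)} + c{\left(-6 \right)}\right) 3 \left(6 + 3\right) - 36816 = \left(\frac{1}{2 \cdot 7} - 6\right) 3 \left(6 + 3\right) - 36816 = \left(\frac{1}{2} \cdot \frac{1}{7} - 6\right) 3 \cdot 9 - 36816 = \left(\frac{1}{14} - 6\right) 27 - 36816 = \left(- \frac{83}{14}\right) 27 - 36816 = - \frac{2241}{14} - 36816 = - \frac{517665}{14}$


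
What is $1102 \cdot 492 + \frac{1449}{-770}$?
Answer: $\frac{59640033}{110} \approx 5.4218 \cdot 10^{5}$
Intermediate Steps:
$1102 \cdot 492 + \frac{1449}{-770} = 542184 + 1449 \left(- \frac{1}{770}\right) = 542184 - \frac{207}{110} = \frac{59640033}{110}$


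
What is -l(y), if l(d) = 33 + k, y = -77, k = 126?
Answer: -159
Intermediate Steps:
l(d) = 159 (l(d) = 33 + 126 = 159)
-l(y) = -1*159 = -159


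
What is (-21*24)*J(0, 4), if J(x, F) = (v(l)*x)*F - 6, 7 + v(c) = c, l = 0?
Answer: 3024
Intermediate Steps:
v(c) = -7 + c
J(x, F) = -6 - 7*F*x (J(x, F) = ((-7 + 0)*x)*F - 6 = (-7*x)*F - 6 = -7*F*x - 6 = -6 - 7*F*x)
(-21*24)*J(0, 4) = (-21*24)*(-6 - 7*4*0) = -504*(-6 + 0) = -504*(-6) = 3024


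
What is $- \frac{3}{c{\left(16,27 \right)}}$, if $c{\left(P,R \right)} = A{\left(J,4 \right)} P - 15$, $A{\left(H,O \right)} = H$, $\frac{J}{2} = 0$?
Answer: $\frac{1}{5} \approx 0.2$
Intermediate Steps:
$J = 0$ ($J = 2 \cdot 0 = 0$)
$c{\left(P,R \right)} = -15$ ($c{\left(P,R \right)} = 0 P - 15 = 0 - 15 = -15$)
$- \frac{3}{c{\left(16,27 \right)}} = - \frac{3}{-15} = \left(-3\right) \left(- \frac{1}{15}\right) = \frac{1}{5}$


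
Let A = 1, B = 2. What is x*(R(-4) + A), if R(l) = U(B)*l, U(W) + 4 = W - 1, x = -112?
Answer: -1456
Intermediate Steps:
U(W) = -5 + W (U(W) = -4 + (W - 1) = -4 + (-1 + W) = -5 + W)
R(l) = -3*l (R(l) = (-5 + 2)*l = -3*l)
x*(R(-4) + A) = -112*(-3*(-4) + 1) = -112*(12 + 1) = -112*13 = -1456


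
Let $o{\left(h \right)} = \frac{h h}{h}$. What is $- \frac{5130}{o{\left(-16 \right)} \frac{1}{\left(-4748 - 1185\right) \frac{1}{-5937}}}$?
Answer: $\frac{5072715}{15832} \approx 320.41$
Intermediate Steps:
$o{\left(h \right)} = h$ ($o{\left(h \right)} = \frac{h^{2}}{h} = h$)
$- \frac{5130}{o{\left(-16 \right)} \frac{1}{\left(-4748 - 1185\right) \frac{1}{-5937}}} = - \frac{5130}{\left(-16\right) \frac{1}{\left(-4748 - 1185\right) \frac{1}{-5937}}} = - \frac{5130}{\left(-16\right) \frac{1}{\left(-5933\right) \left(- \frac{1}{5937}\right)}} = - \frac{5130}{\left(-16\right) \frac{1}{\frac{5933}{5937}}} = - \frac{5130}{\left(-16\right) \frac{5937}{5933}} = - \frac{5130}{- \frac{94992}{5933}} = \left(-5130\right) \left(- \frac{5933}{94992}\right) = \frac{5072715}{15832}$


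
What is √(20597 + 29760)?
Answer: √50357 ≈ 224.40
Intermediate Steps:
√(20597 + 29760) = √50357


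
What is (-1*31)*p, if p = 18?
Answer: -558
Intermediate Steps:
(-1*31)*p = -1*31*18 = -31*18 = -558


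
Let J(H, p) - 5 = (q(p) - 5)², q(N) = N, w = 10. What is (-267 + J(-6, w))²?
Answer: 56169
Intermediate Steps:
J(H, p) = 5 + (-5 + p)² (J(H, p) = 5 + (p - 5)² = 5 + (-5 + p)²)
(-267 + J(-6, w))² = (-267 + (5 + (-5 + 10)²))² = (-267 + (5 + 5²))² = (-267 + (5 + 25))² = (-267 + 30)² = (-237)² = 56169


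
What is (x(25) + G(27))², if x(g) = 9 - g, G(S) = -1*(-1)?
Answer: 225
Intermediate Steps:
G(S) = 1
(x(25) + G(27))² = ((9 - 1*25) + 1)² = ((9 - 25) + 1)² = (-16 + 1)² = (-15)² = 225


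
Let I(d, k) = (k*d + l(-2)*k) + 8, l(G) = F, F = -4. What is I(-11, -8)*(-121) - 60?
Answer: -15548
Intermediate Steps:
l(G) = -4
I(d, k) = 8 - 4*k + d*k (I(d, k) = (k*d - 4*k) + 8 = (d*k - 4*k) + 8 = (-4*k + d*k) + 8 = 8 - 4*k + d*k)
I(-11, -8)*(-121) - 60 = (8 - 4*(-8) - 11*(-8))*(-121) - 60 = (8 + 32 + 88)*(-121) - 60 = 128*(-121) - 60 = -15488 - 60 = -15548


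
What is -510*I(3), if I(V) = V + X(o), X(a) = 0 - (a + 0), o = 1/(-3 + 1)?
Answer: -1785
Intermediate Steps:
o = -1/2 (o = 1/(-2) = -1/2 ≈ -0.50000)
X(a) = -a (X(a) = 0 - a = -a)
I(V) = 1/2 + V (I(V) = V - 1*(-1/2) = V + 1/2 = 1/2 + V)
-510*I(3) = -510*(1/2 + 3) = -510*7/2 = -1785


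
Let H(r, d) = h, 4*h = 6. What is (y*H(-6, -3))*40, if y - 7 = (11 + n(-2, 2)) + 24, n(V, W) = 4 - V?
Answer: 2880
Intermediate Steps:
h = 3/2 (h = (1/4)*6 = 3/2 ≈ 1.5000)
H(r, d) = 3/2
y = 48 (y = 7 + ((11 + (4 - 1*(-2))) + 24) = 7 + ((11 + (4 + 2)) + 24) = 7 + ((11 + 6) + 24) = 7 + (17 + 24) = 7 + 41 = 48)
(y*H(-6, -3))*40 = (48*(3/2))*40 = 72*40 = 2880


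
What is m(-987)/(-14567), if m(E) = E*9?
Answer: 1269/2081 ≈ 0.60980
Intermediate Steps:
m(E) = 9*E
m(-987)/(-14567) = (9*(-987))/(-14567) = -8883*(-1/14567) = 1269/2081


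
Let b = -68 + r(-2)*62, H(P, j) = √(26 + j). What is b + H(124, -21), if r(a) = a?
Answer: -192 + √5 ≈ -189.76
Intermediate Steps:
b = -192 (b = -68 - 2*62 = -68 - 124 = -192)
b + H(124, -21) = -192 + √(26 - 21) = -192 + √5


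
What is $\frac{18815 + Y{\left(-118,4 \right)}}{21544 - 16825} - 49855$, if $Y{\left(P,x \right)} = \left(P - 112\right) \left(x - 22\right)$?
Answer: $- \frac{235242790}{4719} \approx -49850.0$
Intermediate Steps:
$Y{\left(P,x \right)} = \left(-112 + P\right) \left(-22 + x\right)$
$\frac{18815 + Y{\left(-118,4 \right)}}{21544 - 16825} - 49855 = \frac{18815 - -4140}{21544 - 16825} - 49855 = \frac{18815 + \left(2464 - 448 + 2596 - 472\right)}{4719} - 49855 = \left(18815 + 4140\right) \frac{1}{4719} - 49855 = 22955 \cdot \frac{1}{4719} - 49855 = \frac{22955}{4719} - 49855 = - \frac{235242790}{4719}$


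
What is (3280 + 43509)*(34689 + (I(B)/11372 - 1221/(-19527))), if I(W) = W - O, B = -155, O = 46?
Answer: 120139889396485063/74020348 ≈ 1.6231e+9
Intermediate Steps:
I(W) = -46 + W (I(W) = W - 1*46 = W - 46 = -46 + W)
(3280 + 43509)*(34689 + (I(B)/11372 - 1221/(-19527))) = (3280 + 43509)*(34689 + ((-46 - 155)/11372 - 1221/(-19527))) = 46789*(34689 + (-201*1/11372 - 1221*(-1/19527))) = 46789*(34689 + (-201/11372 + 407/6509)) = 46789*(34689 + 3320095/74020348) = 46789*(2567695171867/74020348) = 120139889396485063/74020348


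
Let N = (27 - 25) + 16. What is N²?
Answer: 324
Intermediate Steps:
N = 18 (N = 2 + 16 = 18)
N² = 18² = 324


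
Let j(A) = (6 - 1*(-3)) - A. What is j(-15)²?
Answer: 576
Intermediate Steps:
j(A) = 9 - A (j(A) = (6 + 3) - A = 9 - A)
j(-15)² = (9 - 1*(-15))² = (9 + 15)² = 24² = 576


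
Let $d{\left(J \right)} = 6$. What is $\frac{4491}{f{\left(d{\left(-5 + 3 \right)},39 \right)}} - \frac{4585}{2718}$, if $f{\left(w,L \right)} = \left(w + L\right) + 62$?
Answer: $\frac{11715943}{290826} \approx 40.285$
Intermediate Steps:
$f{\left(w,L \right)} = 62 + L + w$ ($f{\left(w,L \right)} = \left(L + w\right) + 62 = 62 + L + w$)
$\frac{4491}{f{\left(d{\left(-5 + 3 \right)},39 \right)}} - \frac{4585}{2718} = \frac{4491}{62 + 39 + 6} - \frac{4585}{2718} = \frac{4491}{107} - \frac{4585}{2718} = \frac{11715943}{290826}$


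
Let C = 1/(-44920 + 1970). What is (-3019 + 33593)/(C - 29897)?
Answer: -1313153300/1284076151 ≈ -1.0226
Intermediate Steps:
C = -1/42950 (C = 1/(-42950) = -1/42950 ≈ -2.3283e-5)
(-3019 + 33593)/(C - 29897) = (-3019 + 33593)/(-1/42950 - 29897) = 30574/(-1284076151/42950) = 30574*(-42950/1284076151) = -1313153300/1284076151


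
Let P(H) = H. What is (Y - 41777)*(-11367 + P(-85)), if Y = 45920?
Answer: -47445636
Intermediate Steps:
(Y - 41777)*(-11367 + P(-85)) = (45920 - 41777)*(-11367 - 85) = 4143*(-11452) = -47445636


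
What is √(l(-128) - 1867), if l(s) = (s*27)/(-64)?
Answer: 7*I*√37 ≈ 42.579*I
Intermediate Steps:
l(s) = -27*s/64 (l(s) = (27*s)*(-1/64) = -27*s/64)
√(l(-128) - 1867) = √(-27/64*(-128) - 1867) = √(54 - 1867) = √(-1813) = 7*I*√37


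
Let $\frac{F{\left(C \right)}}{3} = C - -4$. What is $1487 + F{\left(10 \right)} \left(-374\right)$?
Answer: $-14221$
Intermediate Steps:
$F{\left(C \right)} = 12 + 3 C$ ($F{\left(C \right)} = 3 \left(C - -4\right) = 3 \left(C + 4\right) = 3 \left(4 + C\right) = 12 + 3 C$)
$1487 + F{\left(10 \right)} \left(-374\right) = 1487 + \left(12 + 3 \cdot 10\right) \left(-374\right) = 1487 + \left(12 + 30\right) \left(-374\right) = 1487 + 42 \left(-374\right) = 1487 - 15708 = -14221$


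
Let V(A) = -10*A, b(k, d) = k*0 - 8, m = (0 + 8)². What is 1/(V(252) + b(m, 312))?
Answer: -1/2528 ≈ -0.00039557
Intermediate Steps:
m = 64 (m = 8² = 64)
b(k, d) = -8 (b(k, d) = 0 - 8 = -8)
1/(V(252) + b(m, 312)) = 1/(-10*252 - 8) = 1/(-2520 - 8) = 1/(-2528) = -1/2528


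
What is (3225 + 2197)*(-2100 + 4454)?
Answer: 12763388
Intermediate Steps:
(3225 + 2197)*(-2100 + 4454) = 5422*2354 = 12763388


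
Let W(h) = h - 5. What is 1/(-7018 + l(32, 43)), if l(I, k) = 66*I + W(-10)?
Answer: -1/4921 ≈ -0.00020321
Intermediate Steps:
W(h) = -5 + h
l(I, k) = -15 + 66*I (l(I, k) = 66*I + (-5 - 10) = 66*I - 15 = -15 + 66*I)
1/(-7018 + l(32, 43)) = 1/(-7018 + (-15 + 66*32)) = 1/(-7018 + (-15 + 2112)) = 1/(-7018 + 2097) = 1/(-4921) = -1/4921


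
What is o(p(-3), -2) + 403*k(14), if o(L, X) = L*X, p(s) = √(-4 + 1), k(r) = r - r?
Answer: -2*I*√3 ≈ -3.4641*I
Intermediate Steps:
k(r) = 0
p(s) = I*√3 (p(s) = √(-3) = I*√3)
o(p(-3), -2) + 403*k(14) = (I*√3)*(-2) + 403*0 = -2*I*√3 + 0 = -2*I*√3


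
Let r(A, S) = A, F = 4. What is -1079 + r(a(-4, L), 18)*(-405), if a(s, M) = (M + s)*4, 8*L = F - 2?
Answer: 4996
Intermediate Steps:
L = ¼ (L = (4 - 2)/8 = (⅛)*2 = ¼ ≈ 0.25000)
a(s, M) = 4*M + 4*s
-1079 + r(a(-4, L), 18)*(-405) = -1079 + (4*(¼) + 4*(-4))*(-405) = -1079 + (1 - 16)*(-405) = -1079 - 15*(-405) = -1079 + 6075 = 4996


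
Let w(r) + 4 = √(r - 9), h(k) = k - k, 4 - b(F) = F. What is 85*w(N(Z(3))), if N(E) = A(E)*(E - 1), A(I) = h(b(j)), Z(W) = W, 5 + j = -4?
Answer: -340 + 255*I ≈ -340.0 + 255.0*I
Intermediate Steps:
j = -9 (j = -5 - 4 = -9)
b(F) = 4 - F
h(k) = 0
A(I) = 0
N(E) = 0 (N(E) = 0*(E - 1) = 0*(-1 + E) = 0)
w(r) = -4 + √(-9 + r) (w(r) = -4 + √(r - 9) = -4 + √(-9 + r))
85*w(N(Z(3))) = 85*(-4 + √(-9 + 0)) = 85*(-4 + √(-9)) = 85*(-4 + 3*I) = -340 + 255*I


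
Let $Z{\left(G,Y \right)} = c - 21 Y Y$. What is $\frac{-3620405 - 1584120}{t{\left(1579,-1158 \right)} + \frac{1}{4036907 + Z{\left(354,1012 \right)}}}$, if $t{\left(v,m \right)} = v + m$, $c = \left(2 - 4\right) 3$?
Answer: $- \frac{90923691906575}{7354921782} \approx -12362.0$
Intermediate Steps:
$c = -6$ ($c = \left(-2\right) 3 = -6$)
$Z{\left(G,Y \right)} = -6 - 21 Y^{2}$ ($Z{\left(G,Y \right)} = -6 - 21 Y Y = -6 - 21 Y^{2}$)
$t{\left(v,m \right)} = m + v$
$\frac{-3620405 - 1584120}{t{\left(1579,-1158 \right)} + \frac{1}{4036907 + Z{\left(354,1012 \right)}}} = \frac{-3620405 - 1584120}{\left(-1158 + 1579\right) + \frac{1}{4036907 - \left(6 + 21 \cdot 1012^{2}\right)}} = - \frac{5204525}{421 + \frac{1}{4036907 - 21507030}} = - \frac{5204525}{421 + \frac{1}{-17470123}} = - \frac{5204525}{421 - \frac{1}{17470123}} = - \frac{5204525}{\frac{7354921782}{17470123}} = \left(-5204525\right) \frac{17470123}{7354921782} = - \frac{90923691906575}{7354921782}$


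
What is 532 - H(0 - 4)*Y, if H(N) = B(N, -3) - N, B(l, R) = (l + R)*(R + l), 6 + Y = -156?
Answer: 9118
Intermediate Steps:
Y = -162 (Y = -6 - 156 = -162)
B(l, R) = (R + l)² (B(l, R) = (R + l)*(R + l) = (R + l)²)
H(N) = (-3 + N)² - N
532 - H(0 - 4)*Y = 532 - ((-3 + (0 - 4))² - (0 - 4))*(-162) = 532 - ((-3 - 4)² - 1*(-4))*(-162) = 532 - ((-7)² + 4)*(-162) = 532 - (49 + 4)*(-162) = 532 - 53*(-162) = 532 - 1*(-8586) = 532 + 8586 = 9118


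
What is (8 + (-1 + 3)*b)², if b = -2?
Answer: 16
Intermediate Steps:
(8 + (-1 + 3)*b)² = (8 + (-1 + 3)*(-2))² = (8 + 2*(-2))² = (8 - 4)² = 4² = 16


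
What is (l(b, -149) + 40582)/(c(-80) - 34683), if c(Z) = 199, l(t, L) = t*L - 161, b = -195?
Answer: -17369/8621 ≈ -2.0147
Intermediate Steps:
l(t, L) = -161 + L*t (l(t, L) = L*t - 161 = -161 + L*t)
(l(b, -149) + 40582)/(c(-80) - 34683) = ((-161 - 149*(-195)) + 40582)/(199 - 34683) = ((-161 + 29055) + 40582)/(-34484) = (28894 + 40582)*(-1/34484) = 69476*(-1/34484) = -17369/8621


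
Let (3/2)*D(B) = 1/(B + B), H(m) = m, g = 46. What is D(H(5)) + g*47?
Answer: 32431/15 ≈ 2162.1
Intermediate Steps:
D(B) = 1/(3*B) (D(B) = 2/(3*(B + B)) = 2/(3*((2*B))) = 2*(1/(2*B))/3 = 1/(3*B))
D(H(5)) + g*47 = (1/3)/5 + 46*47 = (1/3)*(1/5) + 2162 = 1/15 + 2162 = 32431/15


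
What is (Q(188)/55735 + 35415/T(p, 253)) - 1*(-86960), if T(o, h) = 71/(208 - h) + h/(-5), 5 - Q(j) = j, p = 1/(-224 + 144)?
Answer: 11291264322991/130865780 ≈ 86281.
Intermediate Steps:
p = -1/80 (p = 1/(-80) = -1/80 ≈ -0.012500)
Q(j) = 5 - j
T(o, h) = 71/(208 - h) - h/5 (T(o, h) = 71/(208 - h) + h*(-1/5) = 71/(208 - h) - h/5)
(Q(188)/55735 + 35415/T(p, 253)) - 1*(-86960) = ((5 - 1*188)/55735 + 35415/(((-355 - 1*253**2 + 208*253)/(5*(-208 + 253))))) - 1*(-86960) = ((5 - 188)*(1/55735) + 35415/(((1/5)*(-355 - 1*64009 + 52624)/45))) + 86960 = (-183*1/55735 + 35415/(((1/5)*(1/45)*(-355 - 64009 + 52624)))) + 86960 = (-183/55735 + 35415/(((1/5)*(1/45)*(-11740)))) + 86960 = (-183/55735 + 35415/(-2348/45)) + 86960 = (-183/55735 + 35415*(-45/2348)) + 86960 = (-183/55735 - 1593675/2348) + 86960 = -88823905809/130865780 + 86960 = 11291264322991/130865780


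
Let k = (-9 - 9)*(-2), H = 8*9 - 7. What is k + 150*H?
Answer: 9786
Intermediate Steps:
H = 65 (H = 72 - 7 = 65)
k = 36 (k = -18*(-2) = 36)
k + 150*H = 36 + 150*65 = 36 + 9750 = 9786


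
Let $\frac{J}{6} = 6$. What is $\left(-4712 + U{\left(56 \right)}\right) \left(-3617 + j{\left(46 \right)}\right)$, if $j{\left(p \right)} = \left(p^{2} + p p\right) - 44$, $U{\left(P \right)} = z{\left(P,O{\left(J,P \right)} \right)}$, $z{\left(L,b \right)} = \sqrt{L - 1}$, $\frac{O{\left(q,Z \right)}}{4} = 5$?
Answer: $-2690552 + 571 \sqrt{55} \approx -2.6863 \cdot 10^{6}$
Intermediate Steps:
$J = 36$ ($J = 6 \cdot 6 = 36$)
$O{\left(q,Z \right)} = 20$ ($O{\left(q,Z \right)} = 4 \cdot 5 = 20$)
$z{\left(L,b \right)} = \sqrt{-1 + L}$
$U{\left(P \right)} = \sqrt{-1 + P}$
$j{\left(p \right)} = -44 + 2 p^{2}$ ($j{\left(p \right)} = \left(p^{2} + p^{2}\right) - 44 = 2 p^{2} - 44 = -44 + 2 p^{2}$)
$\left(-4712 + U{\left(56 \right)}\right) \left(-3617 + j{\left(46 \right)}\right) = \left(-4712 + \sqrt{-1 + 56}\right) \left(-3617 - \left(44 - 2 \cdot 46^{2}\right)\right) = \left(-4712 + \sqrt{55}\right) \left(-3617 + \left(-44 + 2 \cdot 2116\right)\right) = \left(-4712 + \sqrt{55}\right) \left(-3617 + \left(-44 + 4232\right)\right) = \left(-4712 + \sqrt{55}\right) \left(-3617 + 4188\right) = \left(-4712 + \sqrt{55}\right) 571 = -2690552 + 571 \sqrt{55}$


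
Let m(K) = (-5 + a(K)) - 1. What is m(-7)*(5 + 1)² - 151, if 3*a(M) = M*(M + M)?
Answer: 809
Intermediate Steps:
a(M) = 2*M²/3 (a(M) = (M*(M + M))/3 = (M*(2*M))/3 = (2*M²)/3 = 2*M²/3)
m(K) = -6 + 2*K²/3 (m(K) = (-5 + 2*K²/3) - 1 = -6 + 2*K²/3)
m(-7)*(5 + 1)² - 151 = (-6 + (⅔)*(-7)²)*(5 + 1)² - 151 = (-6 + (⅔)*49)*6² - 151 = (-6 + 98/3)*36 - 151 = (80/3)*36 - 151 = 960 - 151 = 809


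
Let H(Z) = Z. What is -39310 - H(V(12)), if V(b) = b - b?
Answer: -39310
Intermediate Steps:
V(b) = 0
-39310 - H(V(12)) = -39310 - 1*0 = -39310 + 0 = -39310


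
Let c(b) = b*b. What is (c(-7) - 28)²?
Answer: 441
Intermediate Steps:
c(b) = b²
(c(-7) - 28)² = ((-7)² - 28)² = (49 - 28)² = 21² = 441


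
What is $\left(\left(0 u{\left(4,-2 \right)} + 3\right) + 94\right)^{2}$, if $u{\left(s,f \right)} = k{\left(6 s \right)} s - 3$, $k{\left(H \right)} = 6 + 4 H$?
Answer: $9409$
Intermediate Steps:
$u{\left(s,f \right)} = -3 + s \left(6 + 24 s\right)$ ($u{\left(s,f \right)} = \left(6 + 4 \cdot 6 s\right) s - 3 = \left(6 + 24 s\right) s - 3 = s \left(6 + 24 s\right) - 3 = -3 + s \left(6 + 24 s\right)$)
$\left(\left(0 u{\left(4,-2 \right)} + 3\right) + 94\right)^{2} = \left(\left(0 \left(-3 + 6 \cdot 4 + 24 \cdot 4^{2}\right) + 3\right) + 94\right)^{2} = \left(\left(0 \left(-3 + 24 + 24 \cdot 16\right) + 3\right) + 94\right)^{2} = \left(\left(0 \left(-3 + 24 + 384\right) + 3\right) + 94\right)^{2} = \left(\left(0 \cdot 405 + 3\right) + 94\right)^{2} = \left(\left(0 + 3\right) + 94\right)^{2} = \left(3 + 94\right)^{2} = 97^{2} = 9409$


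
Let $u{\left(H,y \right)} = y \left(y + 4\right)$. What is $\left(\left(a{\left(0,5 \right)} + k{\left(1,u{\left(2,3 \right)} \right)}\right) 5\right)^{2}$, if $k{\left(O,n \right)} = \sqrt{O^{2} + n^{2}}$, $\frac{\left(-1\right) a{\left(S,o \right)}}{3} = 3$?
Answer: $13075 - 450 \sqrt{442} \approx 3614.3$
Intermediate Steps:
$a{\left(S,o \right)} = -9$ ($a{\left(S,o \right)} = \left(-3\right) 3 = -9$)
$u{\left(H,y \right)} = y \left(4 + y\right)$
$\left(\left(a{\left(0,5 \right)} + k{\left(1,u{\left(2,3 \right)} \right)}\right) 5\right)^{2} = \left(\left(-9 + \sqrt{1^{2} + \left(3 \left(4 + 3\right)\right)^{2}}\right) 5\right)^{2} = \left(\left(-9 + \sqrt{1 + \left(3 \cdot 7\right)^{2}}\right) 5\right)^{2} = \left(\left(-9 + \sqrt{1 + 21^{2}}\right) 5\right)^{2} = \left(\left(-9 + \sqrt{1 + 441}\right) 5\right)^{2} = \left(\left(-9 + \sqrt{442}\right) 5\right)^{2} = \left(-45 + 5 \sqrt{442}\right)^{2}$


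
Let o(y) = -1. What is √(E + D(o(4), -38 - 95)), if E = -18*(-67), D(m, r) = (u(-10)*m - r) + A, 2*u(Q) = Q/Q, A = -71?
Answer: 13*√30/2 ≈ 35.602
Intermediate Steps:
u(Q) = ½ (u(Q) = (Q/Q)/2 = (½)*1 = ½)
D(m, r) = -71 + m/2 - r (D(m, r) = (m/2 - r) - 71 = -71 + m/2 - r)
E = 1206
√(E + D(o(4), -38 - 95)) = √(1206 + (-71 + (½)*(-1) - (-38 - 95))) = √(1206 + (-71 - ½ - 1*(-133))) = √(1206 + (-71 - ½ + 133)) = √(1206 + 123/2) = √(2535/2) = 13*√30/2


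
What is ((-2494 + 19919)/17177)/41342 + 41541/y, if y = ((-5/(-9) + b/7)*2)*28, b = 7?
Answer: 18964012867589/39767365904 ≈ 476.87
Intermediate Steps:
y = 784/9 (y = ((-5/(-9) + 7/7)*2)*28 = ((-5*(-⅑) + 7*(⅐))*2)*28 = ((5/9 + 1)*2)*28 = ((14/9)*2)*28 = (28/9)*28 = 784/9 ≈ 87.111)
((-2494 + 19919)/17177)/41342 + 41541/y = ((-2494 + 19919)/17177)/41342 + 41541/(784/9) = (17425*(1/17177))*(1/41342) + 41541*(9/784) = (17425/17177)*(1/41342) + 373869/784 = 17425/710131534 + 373869/784 = 18964012867589/39767365904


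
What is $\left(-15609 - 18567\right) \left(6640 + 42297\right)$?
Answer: $-1672470912$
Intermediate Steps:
$\left(-15609 - 18567\right) \left(6640 + 42297\right) = \left(-34176\right) 48937 = -1672470912$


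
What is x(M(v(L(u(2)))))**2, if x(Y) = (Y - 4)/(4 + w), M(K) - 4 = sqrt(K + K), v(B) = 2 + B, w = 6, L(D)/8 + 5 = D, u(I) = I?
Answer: -11/25 ≈ -0.44000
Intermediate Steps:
L(D) = -40 + 8*D
M(K) = 4 + sqrt(2)*sqrt(K) (M(K) = 4 + sqrt(K + K) = 4 + sqrt(2*K) = 4 + sqrt(2)*sqrt(K))
x(Y) = -2/5 + Y/10 (x(Y) = (Y - 4)/(4 + 6) = (-4 + Y)/10 = (-4 + Y)*(1/10) = -2/5 + Y/10)
x(M(v(L(u(2)))))**2 = (-2/5 + (4 + sqrt(2)*sqrt(2 + (-40 + 8*2)))/10)**2 = (-2/5 + (4 + sqrt(2)*sqrt(2 + (-40 + 16)))/10)**2 = (-2/5 + (4 + sqrt(2)*sqrt(2 - 24))/10)**2 = (-2/5 + (4 + sqrt(2)*sqrt(-22))/10)**2 = (-2/5 + (4 + sqrt(2)*(I*sqrt(22)))/10)**2 = (-2/5 + (4 + 2*I*sqrt(11))/10)**2 = (-2/5 + (2/5 + I*sqrt(11)/5))**2 = (I*sqrt(11)/5)**2 = -11/25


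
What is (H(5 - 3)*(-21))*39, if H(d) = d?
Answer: -1638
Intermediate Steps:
(H(5 - 3)*(-21))*39 = ((5 - 3)*(-21))*39 = (2*(-21))*39 = -42*39 = -1638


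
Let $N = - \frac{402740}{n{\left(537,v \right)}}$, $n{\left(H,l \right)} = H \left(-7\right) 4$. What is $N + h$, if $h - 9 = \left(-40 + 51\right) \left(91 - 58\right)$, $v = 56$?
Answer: $\frac{1499033}{3759} \approx 398.79$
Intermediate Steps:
$n{\left(H,l \right)} = - 28 H$ ($n{\left(H,l \right)} = - 7 H 4 = - 28 H$)
$N = \frac{100685}{3759}$ ($N = - \frac{402740}{\left(-28\right) 537} = - \frac{402740}{-15036} = \left(-402740\right) \left(- \frac{1}{15036}\right) = \frac{100685}{3759} \approx 26.785$)
$h = 372$ ($h = 9 + \left(-40 + 51\right) \left(91 - 58\right) = 9 + 11 \cdot 33 = 9 + 363 = 372$)
$N + h = \frac{100685}{3759} + 372 = \frac{1499033}{3759}$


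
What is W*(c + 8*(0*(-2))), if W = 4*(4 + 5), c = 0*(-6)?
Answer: 0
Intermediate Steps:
c = 0
W = 36 (W = 4*9 = 36)
W*(c + 8*(0*(-2))) = 36*(0 + 8*(0*(-2))) = 36*(0 + 8*0) = 36*(0 + 0) = 36*0 = 0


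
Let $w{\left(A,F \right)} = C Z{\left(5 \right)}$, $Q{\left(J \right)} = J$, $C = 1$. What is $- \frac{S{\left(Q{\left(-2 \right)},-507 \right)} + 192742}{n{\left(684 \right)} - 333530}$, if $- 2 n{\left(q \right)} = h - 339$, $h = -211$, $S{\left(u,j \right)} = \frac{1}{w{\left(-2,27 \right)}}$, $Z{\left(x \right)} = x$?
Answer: $\frac{321237}{555425} \approx 0.57836$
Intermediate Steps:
$w{\left(A,F \right)} = 5$ ($w{\left(A,F \right)} = 1 \cdot 5 = 5$)
$S{\left(u,j \right)} = \frac{1}{5}$
$n{\left(q \right)} = 275$ ($n{\left(q \right)} = - \frac{-211 - 339}{2} = \left(- \frac{1}{2}\right) \left(-550\right) = 275$)
$- \frac{S{\left(Q{\left(-2 \right)},-507 \right)} + 192742}{n{\left(684 \right)} - 333530} = - \frac{\frac{1}{5} + 192742}{275 - 333530} = - \frac{963711}{5 \left(-333255\right)} = - \frac{963711 \left(-1\right)}{5 \cdot 333255} = \left(-1\right) \left(- \frac{321237}{555425}\right) = \frac{321237}{555425}$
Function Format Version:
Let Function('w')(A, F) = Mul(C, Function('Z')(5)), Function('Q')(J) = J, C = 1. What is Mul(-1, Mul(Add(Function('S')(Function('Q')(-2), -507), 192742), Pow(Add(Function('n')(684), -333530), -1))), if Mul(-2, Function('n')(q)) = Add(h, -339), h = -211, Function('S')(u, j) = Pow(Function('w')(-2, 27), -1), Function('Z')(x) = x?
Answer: Rational(321237, 555425) ≈ 0.57836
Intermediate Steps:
Function('w')(A, F) = 5 (Function('w')(A, F) = Mul(1, 5) = 5)
Function('S')(u, j) = Rational(1, 5) (Function('S')(u, j) = Pow(5, -1) = Rational(1, 5))
Function('n')(q) = 275 (Function('n')(q) = Mul(Rational(-1, 2), Add(-211, -339)) = Mul(Rational(-1, 2), -550) = 275)
Mul(-1, Mul(Add(Function('S')(Function('Q')(-2), -507), 192742), Pow(Add(Function('n')(684), -333530), -1))) = Mul(-1, Mul(Add(Rational(1, 5), 192742), Pow(Add(275, -333530), -1))) = Mul(-1, Mul(Rational(963711, 5), Pow(-333255, -1))) = Mul(-1, Mul(Rational(963711, 5), Rational(-1, 333255))) = Mul(-1, Rational(-321237, 555425)) = Rational(321237, 555425)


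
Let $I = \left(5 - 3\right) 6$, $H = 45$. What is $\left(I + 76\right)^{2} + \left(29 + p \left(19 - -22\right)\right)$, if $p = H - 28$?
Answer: $8470$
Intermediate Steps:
$p = 17$ ($p = 45 - 28 = 17$)
$I = 12$ ($I = 2 \cdot 6 = 12$)
$\left(I + 76\right)^{2} + \left(29 + p \left(19 - -22\right)\right) = \left(12 + 76\right)^{2} + \left(29 + 17 \left(19 - -22\right)\right) = 88^{2} + \left(29 + 17 \left(19 + 22\right)\right) = 7744 + \left(29 + 17 \cdot 41\right) = 7744 + \left(29 + 697\right) = 7744 + 726 = 8470$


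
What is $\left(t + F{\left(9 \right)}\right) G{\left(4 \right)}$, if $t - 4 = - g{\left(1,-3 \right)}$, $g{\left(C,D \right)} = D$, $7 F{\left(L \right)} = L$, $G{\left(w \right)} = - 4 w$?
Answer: $- \frac{928}{7} \approx -132.57$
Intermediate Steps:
$F{\left(L \right)} = \frac{L}{7}$
$t = 7$ ($t = 4 - -3 = 4 + 3 = 7$)
$\left(t + F{\left(9 \right)}\right) G{\left(4 \right)} = \left(7 + \frac{1}{7} \cdot 9\right) \left(\left(-4\right) 4\right) = \left(7 + \frac{9}{7}\right) \left(-16\right) = \frac{58}{7} \left(-16\right) = - \frac{928}{7}$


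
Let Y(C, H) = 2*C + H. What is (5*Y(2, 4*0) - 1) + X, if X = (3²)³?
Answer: 748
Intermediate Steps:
Y(C, H) = H + 2*C
X = 729 (X = 9³ = 729)
(5*Y(2, 4*0) - 1) + X = (5*(4*0 + 2*2) - 1) + 729 = (5*(0 + 4) - 1) + 729 = (5*4 - 1) + 729 = (20 - 1) + 729 = 19 + 729 = 748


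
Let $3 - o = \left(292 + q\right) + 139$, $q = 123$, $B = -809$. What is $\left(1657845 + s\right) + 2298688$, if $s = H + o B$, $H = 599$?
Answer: $4402891$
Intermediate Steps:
$o = -551$ ($o = 3 - \left(\left(292 + 123\right) + 139\right) = 3 - \left(415 + 139\right) = 3 - 554 = -551$)
$s = 446358$ ($s = 599 - -445759 = 599 + 445759 = 446358$)
$\left(1657845 + s\right) + 2298688 = \left(1657845 + 446358\right) + 2298688 = 2104203 + 2298688 = 4402891$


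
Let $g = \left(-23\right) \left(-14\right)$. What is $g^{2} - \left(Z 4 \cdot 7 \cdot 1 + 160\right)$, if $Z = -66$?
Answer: $105372$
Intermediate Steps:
$g = 322$
$g^{2} - \left(Z 4 \cdot 7 \cdot 1 + 160\right) = 322^{2} - \left(- 66 \cdot 4 \cdot 7 \cdot 1 + 160\right) = 103684 - \left(- 66 \cdot 28 \cdot 1 + 160\right) = 103684 - \left(\left(-66\right) 28 + 160\right) = 103684 - \left(-1848 + 160\right) = 103684 - -1688 = 103684 + 1688 = 105372$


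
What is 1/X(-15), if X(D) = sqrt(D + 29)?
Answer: sqrt(14)/14 ≈ 0.26726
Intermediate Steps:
X(D) = sqrt(29 + D)
1/X(-15) = 1/(sqrt(29 - 15)) = 1/(sqrt(14)) = sqrt(14)/14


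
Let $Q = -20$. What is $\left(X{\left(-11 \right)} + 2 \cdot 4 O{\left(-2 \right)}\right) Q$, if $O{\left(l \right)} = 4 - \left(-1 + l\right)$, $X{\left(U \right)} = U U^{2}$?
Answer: $25500$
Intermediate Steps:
$X{\left(U \right)} = U^{3}$
$O{\left(l \right)} = 5 - l$
$\left(X{\left(-11 \right)} + 2 \cdot 4 O{\left(-2 \right)}\right) Q = \left(\left(-11\right)^{3} + 2 \cdot 4 \left(5 - -2\right)\right) \left(-20\right) = \left(-1331 + 8 \left(5 + 2\right)\right) \left(-20\right) = \left(-1331 + 8 \cdot 7\right) \left(-20\right) = \left(-1331 + 56\right) \left(-20\right) = \left(-1275\right) \left(-20\right) = 25500$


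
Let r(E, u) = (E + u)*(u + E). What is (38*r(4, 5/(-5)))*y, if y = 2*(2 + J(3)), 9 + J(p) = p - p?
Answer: -4788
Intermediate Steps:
r(E, u) = (E + u)² (r(E, u) = (E + u)*(E + u) = (E + u)²)
J(p) = -9 (J(p) = -9 + (p - p) = -9 + 0 = -9)
y = -14 (y = 2*(2 - 9) = 2*(-7) = -14)
(38*r(4, 5/(-5)))*y = (38*(4 + 5/(-5))²)*(-14) = (38*(4 + 5*(-⅕))²)*(-14) = (38*(4 - 1)²)*(-14) = (38*3²)*(-14) = (38*9)*(-14) = 342*(-14) = -4788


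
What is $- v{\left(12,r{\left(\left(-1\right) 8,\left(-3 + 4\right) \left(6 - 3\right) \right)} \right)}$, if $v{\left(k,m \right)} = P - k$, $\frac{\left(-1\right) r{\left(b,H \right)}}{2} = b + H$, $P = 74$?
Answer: $-62$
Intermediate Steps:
$r{\left(b,H \right)} = - 2 H - 2 b$ ($r{\left(b,H \right)} = - 2 \left(b + H\right) = - 2 \left(H + b\right) = - 2 H - 2 b$)
$v{\left(k,m \right)} = 74 - k$
$- v{\left(12,r{\left(\left(-1\right) 8,\left(-3 + 4\right) \left(6 - 3\right) \right)} \right)} = - (74 - 12) = \left(-1\right) 62 = -62$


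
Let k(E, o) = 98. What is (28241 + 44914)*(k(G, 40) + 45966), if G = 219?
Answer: 3369811920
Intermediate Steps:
(28241 + 44914)*(k(G, 40) + 45966) = (28241 + 44914)*(98 + 45966) = 73155*46064 = 3369811920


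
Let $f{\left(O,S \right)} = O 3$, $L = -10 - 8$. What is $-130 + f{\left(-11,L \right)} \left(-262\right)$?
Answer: $8516$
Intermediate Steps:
$L = -18$ ($L = -10 - 8 = -18$)
$f{\left(O,S \right)} = 3 O$
$-130 + f{\left(-11,L \right)} \left(-262\right) = -130 + 3 \left(-11\right) \left(-262\right) = -130 - -8646 = -130 + 8646 = 8516$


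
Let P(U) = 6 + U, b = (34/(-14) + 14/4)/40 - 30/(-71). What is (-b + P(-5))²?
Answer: 19175641/63234304 ≈ 0.30325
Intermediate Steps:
b = 3573/7952 (b = (34*(-1/14) + 14*(¼))*(1/40) - 30*(-1/71) = (-17/7 + 7/2)*(1/40) + 30/71 = (15/14)*(1/40) + 30/71 = 3/112 + 30/71 = 3573/7952 ≈ 0.44932)
(-b + P(-5))² = (-1*3573/7952 + (6 - 5))² = (-3573/7952 + 1)² = (4379/7952)² = 19175641/63234304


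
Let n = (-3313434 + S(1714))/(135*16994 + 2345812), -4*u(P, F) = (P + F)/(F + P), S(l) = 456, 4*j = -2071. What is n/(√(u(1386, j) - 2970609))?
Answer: 3312978*I*√11882437/27567265722437 ≈ 0.00041426*I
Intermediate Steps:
j = -2071/4 (j = (¼)*(-2071) = -2071/4 ≈ -517.75)
u(P, F) = -¼ (u(P, F) = -(P + F)/(4*(F + P)) = -(F + P)/(4*(F + P)) = -¼*1 = -¼)
n = -1656489/2320001 (n = (-3313434 + 456)/(135*16994 + 2345812) = -3312978/(2294190 + 2345812) = -3312978/4640002 = -3312978*1/4640002 = -1656489/2320001 ≈ -0.71400)
n/(√(u(1386, j) - 2970609)) = -1656489/(2320001*√(-¼ - 2970609)) = -1656489*(-2*I*√11882437/11882437)/2320001 = -(-3312978)*I*√11882437/27567265722437 = 3312978*I*√11882437/27567265722437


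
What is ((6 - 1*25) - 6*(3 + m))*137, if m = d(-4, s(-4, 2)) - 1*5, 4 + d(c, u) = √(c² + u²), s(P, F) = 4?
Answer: 2329 - 3288*√2 ≈ -2320.9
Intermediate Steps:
d(c, u) = -4 + √(c² + u²)
m = -9 + 4*√2 (m = (-4 + √((-4)² + 4²)) - 1*5 = (-4 + √(16 + 16)) - 5 = (-4 + √32) - 5 = (-4 + 4*√2) - 5 = -9 + 4*√2 ≈ -3.3431)
((6 - 1*25) - 6*(3 + m))*137 = ((6 - 1*25) - 6*(3 + (-9 + 4*√2)))*137 = ((6 - 25) - 6*(-6 + 4*√2))*137 = (-19 + (36 - 24*√2))*137 = (17 - 24*√2)*137 = 2329 - 3288*√2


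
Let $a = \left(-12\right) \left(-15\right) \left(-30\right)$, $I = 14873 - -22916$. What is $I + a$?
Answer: $32389$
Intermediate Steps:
$I = 37789$ ($I = 14873 + 22916 = 37789$)
$a = -5400$ ($a = 180 \left(-30\right) = -5400$)
$I + a = 37789 - 5400 = 32389$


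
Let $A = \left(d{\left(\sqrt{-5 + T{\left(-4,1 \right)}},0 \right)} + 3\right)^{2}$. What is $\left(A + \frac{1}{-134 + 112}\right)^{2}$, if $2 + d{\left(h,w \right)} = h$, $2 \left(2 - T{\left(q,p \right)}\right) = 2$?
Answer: $- \frac{3255}{484} - \frac{268 i}{11} \approx -6.7252 - 24.364 i$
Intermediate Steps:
$T{\left(q,p \right)} = 1$ ($T{\left(q,p \right)} = 2 - 1 = 1$)
$d{\left(h,w \right)} = -2 + h$
$A = \left(1 + 2 i\right)^{2}$ ($A = \left(\left(-2 + \sqrt{-5 + 1}\right) + 3\right)^{2} = \left(\left(-2 + \sqrt{-4}\right) + 3\right)^{2} = \left(\left(-2 + 2 i\right) + 3\right)^{2} = \left(1 + 2 i\right)^{2} \approx -3.0 + 4.0 i$)
$\left(A + \frac{1}{-134 + 112}\right)^{2} = \left(\left(-3 + 4 i\right) + \frac{1}{-134 + 112}\right)^{2} = \left(\left(-3 + 4 i\right) + \frac{1}{-22}\right)^{2} = \left(\left(-3 + 4 i\right) - \frac{1}{22}\right)^{2} = \left(- \frac{67}{22} + 4 i\right)^{2}$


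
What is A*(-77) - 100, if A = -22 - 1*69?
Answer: 6907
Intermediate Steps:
A = -91 (A = -22 - 69 = -91)
A*(-77) - 100 = -91*(-77) - 100 = 7007 - 100 = 6907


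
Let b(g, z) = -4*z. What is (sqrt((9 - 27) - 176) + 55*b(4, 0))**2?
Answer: -194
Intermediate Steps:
(sqrt((9 - 27) - 176) + 55*b(4, 0))**2 = (sqrt((9 - 27) - 176) + 55*(-4*0))**2 = (sqrt(-18 - 176) + 55*0)**2 = (sqrt(-194) + 0)**2 = (I*sqrt(194) + 0)**2 = (I*sqrt(194))**2 = -194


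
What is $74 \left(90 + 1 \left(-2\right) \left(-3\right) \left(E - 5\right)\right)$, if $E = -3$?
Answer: $3108$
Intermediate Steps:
$74 \left(90 + 1 \left(-2\right) \left(-3\right) \left(E - 5\right)\right) = 74 \left(90 + 1 \left(-2\right) \left(-3\right) \left(-3 - 5\right)\right) = 74 \left(90 + \left(-2\right) \left(-3\right) \left(-8\right)\right) = 74 \left(90 + 6 \left(-8\right)\right) = 74 \left(90 - 48\right) = 74 \cdot 42 = 3108$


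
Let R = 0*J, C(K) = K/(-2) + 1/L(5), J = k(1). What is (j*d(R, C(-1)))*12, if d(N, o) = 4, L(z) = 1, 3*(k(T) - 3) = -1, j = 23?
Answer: 1104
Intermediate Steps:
k(T) = 8/3 (k(T) = 3 + (⅓)*(-1) = 3 - ⅓ = 8/3)
J = 8/3 ≈ 2.6667
C(K) = 1 - K/2 (C(K) = K/(-2) + 1/1 = K*(-½) + 1*1 = -K/2 + 1 = 1 - K/2)
R = 0 (R = 0*(8/3) = 0)
(j*d(R, C(-1)))*12 = (23*4)*12 = 92*12 = 1104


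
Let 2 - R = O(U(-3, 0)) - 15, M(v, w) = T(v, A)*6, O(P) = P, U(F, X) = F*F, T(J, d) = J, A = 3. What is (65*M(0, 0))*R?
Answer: 0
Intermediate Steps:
U(F, X) = F²
M(v, w) = 6*v (M(v, w) = v*6 = 6*v)
R = 8 (R = 2 - ((-3)² - 15) = 2 - (9 - 15) = 2 - 1*(-6) = 2 + 6 = 8)
(65*M(0, 0))*R = (65*(6*0))*8 = (65*0)*8 = 0*8 = 0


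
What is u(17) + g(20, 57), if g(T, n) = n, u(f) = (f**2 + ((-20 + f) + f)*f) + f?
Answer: 601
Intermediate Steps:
u(f) = f + f**2 + f*(-20 + 2*f) (u(f) = (f**2 + (-20 + 2*f)*f) + f = (f**2 + f*(-20 + 2*f)) + f = f + f**2 + f*(-20 + 2*f))
u(17) + g(20, 57) = 17*(-19 + 3*17) + 57 = 17*(-19 + 51) + 57 = 17*32 + 57 = 544 + 57 = 601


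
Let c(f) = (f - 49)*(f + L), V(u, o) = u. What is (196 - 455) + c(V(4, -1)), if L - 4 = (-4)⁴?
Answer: -12139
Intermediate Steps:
L = 260 (L = 4 + (-4)⁴ = 4 + 256 = 260)
c(f) = (-49 + f)*(260 + f) (c(f) = (f - 49)*(f + 260) = (-49 + f)*(260 + f))
(196 - 455) + c(V(4, -1)) = (196 - 455) + (-12740 + 4² + 211*4) = -259 + (-12740 + 16 + 844) = -259 - 11880 = -12139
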